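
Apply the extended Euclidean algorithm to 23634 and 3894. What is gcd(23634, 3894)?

Apply Euclid's algorithm to 23634 and 3894:
23634 = 6×3894 + 270
3894 = 14×270 + 114
270 = 2×114 + 42
114 = 2×42 + 30
42 = 1×30 + 12
30 = 2×12 + 6
12 = 2×6 + 0
gcd(23634, 3894) = 6.
Working backward:
6 = 30 − 2·12
6 = −2·42 + 3·30
6 = 3·114 − 8·42
6 = −8·270 + 19·114
6 = 19·3894 − 274·270
6 = −274·23634 + 1663·3894
So 6 = (-274)·23634 + (1663)·3894.

6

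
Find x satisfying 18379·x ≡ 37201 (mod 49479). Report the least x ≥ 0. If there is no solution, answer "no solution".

32962

First find gcd(18379, 49479):
49479 = 2*18379 + 12721
18379 = 1*12721 + 5658
12721 = 2*5658 + 1405
5658 = 4*1405 + 38
1405 = 36*38 + 37
38 = 1*37 + 1
37 = 37*1 + 0
gcd = 1, so a unique solution mod 49479 exists.
Back-substitute for the Bézout coefficients:
1 = 38 − 37
1 = −1405 + 37·38
1 = 37·5658 − 149·1405
1 = −149·12721 + 335·5658
1 = 335·18379 − 484·12721
1 = −484·49479 + 1303·18379
So 18379·(1303) ≡ 1 (mod 49479), giving 18379⁻¹ ≡ 1303.
x ≡ 18379⁻¹·37201 ≡ 1303·37201 ≡ 32962 (mod 49479).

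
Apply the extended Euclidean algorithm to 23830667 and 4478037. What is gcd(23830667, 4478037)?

1

Euclidean algorithm:
23830667 = 5×4478037 + 1440482
4478037 = 3×1440482 + 156591
1440482 = 9×156591 + 31163
156591 = 5×31163 + 776
31163 = 40×776 + 123
776 = 6×123 + 38
123 = 3×38 + 9
38 = 4×9 + 2
9 = 4×2 + 1
2 = 2×1 + 0
gcd(23830667, 4478037) = 1.
Express as a combination:
1 = 9 − 4·2
1 = −4·38 + 17·9
1 = 17·123 − 55·38
1 = −55·776 + 347·123
1 = 347·31163 − 13935·776
1 = −13935·156591 + 70022·31163
1 = 70022·1440482 − 644133·156591
1 = −644133·4478037 + 2002421·1440482
1 = 2002421·23830667 − 10656238·4478037
So 1 = (2002421)·23830667 + (-10656238)·4478037.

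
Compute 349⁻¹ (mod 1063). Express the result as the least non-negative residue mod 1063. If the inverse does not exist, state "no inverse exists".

gcd(1063, 349) by repeated division:
1063 = 3×349 + 16
349 = 21×16 + 13
16 = 1×13 + 3
13 = 4×3 + 1
3 = 3×1 + 0
Since gcd(349, 1063) = 1, back-substitute to write 1 as a combination:
1 = 13 − 4·3
1 = −4·16 + 5·13
1 = 5·349 − 109·16
1 = −109·1063 + 332·349
So 349·332 ≡ 1 (mod 1063).

332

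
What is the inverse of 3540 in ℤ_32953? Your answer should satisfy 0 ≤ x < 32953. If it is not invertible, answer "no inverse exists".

30933

Extended Euclidean algorithm:
32953 = 9*3540 + 1093
3540 = 3*1093 + 261
1093 = 4*261 + 49
261 = 5*49 + 16
49 = 3*16 + 1
16 = 16*1 + 0
The gcd is 1. Working backward:
1 = 49 − 3·16
1 = −3·261 + 16·49
1 = 16·1093 − 67·261
1 = −67·3540 + 217·1093
1 = 217·32953 − 2020·3540
So 3540·(-2020) ≡ 1 (mod 32953), and -2020 ≡ 30933 (mod 32953).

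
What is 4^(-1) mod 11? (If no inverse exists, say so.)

3

Run Euclid on (11, 4):
11 = 2·4 + 3
4 = 1·3 + 1
3 = 3·1 + 0
The gcd is 1. Working backward:
1 = 4 − 3
1 = −11 + 3·4
So 4·3 ≡ 1 (mod 11).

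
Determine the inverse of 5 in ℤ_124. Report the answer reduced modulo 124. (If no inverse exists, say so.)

25

Apply the Euclidean algorithm to 124 and 5:
124 = 24·5 + 4
5 = 1·4 + 1
4 = 4·1 + 0
gcd = 1, so the inverse exists. Back-substitute:
1 = 5 − 4
1 = −124 + 25·5
So 5·25 ≡ 1 (mod 124).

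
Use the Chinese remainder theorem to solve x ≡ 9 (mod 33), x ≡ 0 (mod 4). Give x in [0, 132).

Write x = 9 + 33·k. Then 33·k ≡ 0 − 9 ≡ 3 (mod 4).
Need 33⁻¹ mod 4. Extended Euclid on (4, 1):
4 = 4·1 + 0
33⁻¹ ≡ 1 (mod 4), so k ≡ 1·3 ≡ 3 (mod 4).
x = 9 + 33·3 = 108.

108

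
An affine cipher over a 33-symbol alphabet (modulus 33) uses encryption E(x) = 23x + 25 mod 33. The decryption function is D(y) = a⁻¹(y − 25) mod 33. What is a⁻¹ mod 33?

Run Euclid on (33, 23):
33 = 1×23 + 10
23 = 2×10 + 3
10 = 3×3 + 1
3 = 3×1 + 0
Since gcd(23, 33) = 1, back-substitute to write 1 as a combination:
1 = 10 − 3·3
1 = −3·23 + 7·10
1 = 7·33 − 10·23
So 23·(-10) ≡ 1 (mod 33), and -10 ≡ 23 (mod 33).

23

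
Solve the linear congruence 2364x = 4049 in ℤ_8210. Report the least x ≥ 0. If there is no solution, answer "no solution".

gcd(2364, 8210):
8210 = 3×2364 + 1118
2364 = 2×1118 + 128
1118 = 8×128 + 94
128 = 1×94 + 34
94 = 2×34 + 26
34 = 1×26 + 8
26 = 3×8 + 2
8 = 4×2 + 0
gcd = 2, but 2 ∤ 4049, so the congruence has no solution.

no solution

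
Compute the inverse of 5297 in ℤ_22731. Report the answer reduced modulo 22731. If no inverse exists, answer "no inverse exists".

20315

gcd(22731, 5297) by repeated division:
22731 = 4*5297 + 1543
5297 = 3*1543 + 668
1543 = 2*668 + 207
668 = 3*207 + 47
207 = 4*47 + 19
47 = 2*19 + 9
19 = 2*9 + 1
9 = 9*1 + 0
Since gcd(5297, 22731) = 1, back-substitute to write 1 as a combination:
1 = 19 − 2·9
1 = −2·47 + 5·19
1 = 5·207 − 22·47
1 = −22·668 + 71·207
1 = 71·1543 − 164·668
1 = −164·5297 + 563·1543
1 = 563·22731 − 2416·5297
Thus 5297·(-2416) ≡ 1 (mod 22731); reducing, -2416 mod 22731 = 20315.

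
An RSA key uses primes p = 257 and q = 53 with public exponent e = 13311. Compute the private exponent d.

φ(n) = (p−1)(q−1) = 256·52 = 13312.
Need d with 13311·d ≡ 1 (mod 13312). Apply the extended Euclidean algorithm:
13312 = 1×13311 + 1
13311 = 13311×1 + 0
Back-substitute:
1 = 13312 − 13311
So 13311·(-1) ≡ 1 (mod 13312), hence d ≡ -1 ≡ 13311 (mod 13312).

13311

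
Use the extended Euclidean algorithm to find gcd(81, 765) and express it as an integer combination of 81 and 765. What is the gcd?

9

Euclidean algorithm:
765 = 9·81 + 36
81 = 2·36 + 9
36 = 4·9 + 0
gcd(81, 765) = 9.
Express as a combination:
9 = 81 − 2·36
9 = −2·765 + 19·81
So 9 = (-2)·765 + (19)·81.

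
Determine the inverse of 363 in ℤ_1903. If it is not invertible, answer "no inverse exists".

Euclidean algorithm on 1903, 363:
1903 = 5*363 + 88
363 = 4*88 + 11
88 = 8*11 + 0
Since gcd = 11 > 1, 363 is not a unit mod 1903.

no inverse exists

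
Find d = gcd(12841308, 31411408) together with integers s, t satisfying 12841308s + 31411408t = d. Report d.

4

Euclidean algorithm:
31411408 = 2*12841308 + 5728792
12841308 = 2*5728792 + 1383724
5728792 = 4*1383724 + 193896
1383724 = 7*193896 + 26452
193896 = 7*26452 + 8732
26452 = 3*8732 + 256
8732 = 34*256 + 28
256 = 9*28 + 4
28 = 7*4 + 0
gcd(12841308, 31411408) = 4.
Express as a combination:
4 = 256 − 9·28
4 = −9·8732 + 307·256
4 = 307·26452 − 930·8732
4 = −930·193896 + 6817·26452
4 = 6817·1383724 − 48649·193896
4 = −48649·5728792 + 201413·1383724
4 = 201413·12841308 − 451475·5728792
4 = −451475·31411408 + 1104363·12841308
So 4 = (-451475)·31411408 + (1104363)·12841308.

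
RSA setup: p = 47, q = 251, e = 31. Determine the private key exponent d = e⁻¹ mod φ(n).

φ(n) = (p−1)(q−1) = 46·250 = 11500.
Need d with 31·d ≡ 1 (mod 11500). Apply the extended Euclidean algorithm:
11500 = 370×31 + 30
31 = 1×30 + 1
30 = 30×1 + 0
Back-substitute:
1 = 31 − 30
1 = −11500 + 371·31
So 31·371 ≡ 1 (mod 11500), hence d = 371.

371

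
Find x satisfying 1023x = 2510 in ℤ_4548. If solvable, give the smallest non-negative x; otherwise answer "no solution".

gcd(1023, 4548):
4548 = 4*1023 + 456
1023 = 2*456 + 111
456 = 4*111 + 12
111 = 9*12 + 3
12 = 4*3 + 0
gcd = 3, but 3 ∤ 2510, so the congruence has no solution.

no solution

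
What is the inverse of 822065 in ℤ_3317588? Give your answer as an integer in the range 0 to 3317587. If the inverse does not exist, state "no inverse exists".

Run Euclid on (3317588, 822065):
3317588 = 4×822065 + 29328
822065 = 28×29328 + 881
29328 = 33×881 + 255
881 = 3×255 + 116
255 = 2×116 + 23
116 = 5×23 + 1
23 = 23×1 + 0
The gcd is 1. Working backward:
1 = 116 − 5·23
1 = −5·255 + 11·116
1 = 11·881 − 38·255
1 = −38·29328 + 1265·881
1 = 1265·822065 − 35458·29328
1 = −35458·3317588 + 143097·822065
So 822065·143097 ≡ 1 (mod 3317588).

143097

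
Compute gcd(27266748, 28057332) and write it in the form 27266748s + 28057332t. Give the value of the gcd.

Euclidean algorithm:
28057332 = 1*27266748 + 790584
27266748 = 34*790584 + 386892
790584 = 2*386892 + 16800
386892 = 23*16800 + 492
16800 = 34*492 + 72
492 = 6*72 + 60
72 = 1*60 + 12
60 = 5*12 + 0
gcd(27266748, 28057332) = 12.
Back-substituting:
12 = 72 − 60
12 = −492 + 7·72
12 = 7·16800 − 239·492
12 = −239·386892 + 5504·16800
12 = 5504·790584 − 11247·386892
12 = −11247·27266748 + 387902·790584
12 = 387902·28057332 − 399149·27266748
So 12 = (387902)·28057332 + (-399149)·27266748.

12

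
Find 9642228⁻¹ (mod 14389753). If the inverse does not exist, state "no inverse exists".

12404120

Run Euclid on (14389753, 9642228):
14389753 = 1·9642228 + 4747525
9642228 = 2·4747525 + 147178
4747525 = 32·147178 + 37829
147178 = 3·37829 + 33691
37829 = 1·33691 + 4138
33691 = 8·4138 + 587
4138 = 7·587 + 29
587 = 20·29 + 7
29 = 4·7 + 1
7 = 7·1 + 0
The gcd is 1. Working backward:
1 = 29 − 4·7
1 = −4·587 + 81·29
1 = 81·4138 − 571·587
1 = −571·33691 + 4649·4138
1 = 4649·37829 − 5220·33691
1 = −5220·147178 + 20309·37829
1 = 20309·4747525 − 655108·147178
1 = −655108·9642228 + 1330525·4747525
1 = 1330525·14389753 − 1985633·9642228
Thus 9642228·(-1985633) ≡ 1 (mod 14389753); reducing, -1985633 mod 14389753 = 12404120.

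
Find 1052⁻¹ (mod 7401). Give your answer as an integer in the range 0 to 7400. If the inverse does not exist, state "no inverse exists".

Run Euclid on (7401, 1052):
7401 = 7*1052 + 37
1052 = 28*37 + 16
37 = 2*16 + 5
16 = 3*5 + 1
5 = 5*1 + 0
Since gcd(1052, 7401) = 1, back-substitute to write 1 as a combination:
1 = 16 − 3·5
1 = −3·37 + 7·16
1 = 7·1052 − 199·37
1 = −199·7401 + 1400·1052
So 1052·1400 ≡ 1 (mod 7401).

1400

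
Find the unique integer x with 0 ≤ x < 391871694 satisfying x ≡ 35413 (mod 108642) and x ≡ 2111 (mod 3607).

Write x = 35413 + 108642·k. Then 108642·k ≡ 2111 − 35413 ≡ 2768 (mod 3607).
Need 108642⁻¹ mod 3607. Extended Euclid on (3607, 432):
3607 = 8×432 + 151
432 = 2×151 + 130
151 = 1×130 + 21
130 = 6×21 + 4
21 = 5×4 + 1
4 = 4×1 + 0
Back-substitute:
1 = 21 − 5·4
1 = −5·130 + 31·21
1 = 31·151 − 36·130
1 = −36·432 + 103·151
1 = 103·3607 − 860·432
108642⁻¹ ≡ 2747 (mod 3607), so k ≡ 2747·2768 ≡ 140 (mod 3607).
x = 35413 + 108642·140 = 15245293.

15245293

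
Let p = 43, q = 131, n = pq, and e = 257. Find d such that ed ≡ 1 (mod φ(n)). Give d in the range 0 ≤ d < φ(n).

φ(n) = (p−1)(q−1) = 42·130 = 5460.
Need d with 257·d ≡ 1 (mod 5460). Apply the extended Euclidean algorithm:
5460 = 21*257 + 63
257 = 4*63 + 5
63 = 12*5 + 3
5 = 1*3 + 2
3 = 1*2 + 1
2 = 2*1 + 0
Back-substitute:
1 = 3 − 2
1 = −5 + 2·3
1 = 2·63 − 25·5
1 = −25·257 + 102·63
1 = 102·5460 − 2167·257
So 257·(-2167) ≡ 1 (mod 5460), hence d ≡ -2167 ≡ 3293 (mod 5460).

3293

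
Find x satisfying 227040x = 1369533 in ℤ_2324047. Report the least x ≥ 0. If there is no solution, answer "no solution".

173419

First find gcd(227040, 2324047):
2324047 = 10*227040 + 53647
227040 = 4*53647 + 12452
53647 = 4*12452 + 3839
12452 = 3*3839 + 935
3839 = 4*935 + 99
935 = 9*99 + 44
99 = 2*44 + 11
44 = 4*11 + 0
gcd = 11 and 11 | 1369533, so solutions exist. Divide through by 11: 20640x ≡ 124503 (mod 211277).
Now find 20640⁻¹ mod 211277:
211277 = 10*20640 + 4877
20640 = 4*4877 + 1132
4877 = 4*1132 + 349
1132 = 3*349 + 85
349 = 4*85 + 9
85 = 9*9 + 4
9 = 2*4 + 1
4 = 4*1 + 0
Back-substitute:
1 = 9 − 2·4
1 = −2·85 + 19·9
1 = 19·349 − 78·85
1 = −78·1132 + 253·349
1 = 253·4877 − 1090·1132
1 = −1090·20640 + 4613·4877
1 = 4613·211277 − 47220·20640
So 20640·(-47220) ≡ 1 (mod 211277), i.e. 20640⁻¹ ≡ 164057.
Then x ≡ 164057·124503 ≡ 173419 (mod 211277); the smallest non-negative solution is x = 173419.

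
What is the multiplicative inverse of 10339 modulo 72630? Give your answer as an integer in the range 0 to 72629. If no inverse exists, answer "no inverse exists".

17239

gcd(72630, 10339) by repeated division:
72630 = 7*10339 + 257
10339 = 40*257 + 59
257 = 4*59 + 21
59 = 2*21 + 17
21 = 1*17 + 4
17 = 4*4 + 1
4 = 4*1 + 0
Since gcd(10339, 72630) = 1, back-substitute to write 1 as a combination:
1 = 17 − 4·4
1 = −4·21 + 5·17
1 = 5·59 − 14·21
1 = −14·257 + 61·59
1 = 61·10339 − 2454·257
1 = −2454·72630 + 17239·10339
So 10339·17239 ≡ 1 (mod 72630).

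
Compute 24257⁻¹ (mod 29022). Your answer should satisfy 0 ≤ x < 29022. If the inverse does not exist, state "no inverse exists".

20087

gcd(29022, 24257) by repeated division:
29022 = 1*24257 + 4765
24257 = 5*4765 + 432
4765 = 11*432 + 13
432 = 33*13 + 3
13 = 4*3 + 1
3 = 3*1 + 0
Since gcd(24257, 29022) = 1, back-substitute to write 1 as a combination:
1 = 13 − 4·3
1 = −4·432 + 133·13
1 = 133·4765 − 1467·432
1 = −1467·24257 + 7468·4765
1 = 7468·29022 − 8935·24257
Hence 24257⁻¹ ≡ -8935 ≡ 20087 (mod 29022).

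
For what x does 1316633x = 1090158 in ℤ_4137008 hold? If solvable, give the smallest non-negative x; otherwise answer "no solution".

First find gcd(1316633, 4137008):
4137008 = 3×1316633 + 187109
1316633 = 7×187109 + 6870
187109 = 27×6870 + 1619
6870 = 4×1619 + 394
1619 = 4×394 + 43
394 = 9×43 + 7
43 = 6×7 + 1
7 = 7×1 + 0
gcd = 1, so a unique solution mod 4137008 exists.
Back-substitute for the Bézout coefficients:
1 = 43 − 6·7
1 = −6·394 + 55·43
1 = 55·1619 − 226·394
1 = −226·6870 + 959·1619
1 = 959·187109 − 26119·6870
1 = −26119·1316633 + 183792·187109
1 = 183792·4137008 − 577495·1316633
So 1316633·(-577495) ≡ 1 (mod 4137008), giving 1316633⁻¹ ≡ 3559513.
x ≡ 1316633⁻¹·1090158 ≡ 3559513·1090158 ≡ 809214 (mod 4137008).

809214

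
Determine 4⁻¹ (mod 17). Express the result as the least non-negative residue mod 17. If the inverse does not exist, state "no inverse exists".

Apply the Euclidean algorithm to 17 and 4:
17 = 4·4 + 1
4 = 4·1 + 0
Since gcd(4, 17) = 1, back-substitute to write 1 as a combination:
1 = 17 − 4·4
Hence 4⁻¹ ≡ -4 ≡ 13 (mod 17).

13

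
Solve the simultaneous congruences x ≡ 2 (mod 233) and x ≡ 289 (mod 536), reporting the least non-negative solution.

85513

Write x = 2 + 233·k. Then 233·k ≡ 289 − 2 ≡ 287 (mod 536).
Need 233⁻¹ mod 536. Extended Euclid on (536, 233):
536 = 2*233 + 70
233 = 3*70 + 23
70 = 3*23 + 1
23 = 23*1 + 0
Back-substitute:
1 = 70 − 3·23
1 = −3·233 + 10·70
1 = 10·536 − 23·233
233⁻¹ ≡ 513 (mod 536), so k ≡ 513·287 ≡ 367 (mod 536).
x = 2 + 233·367 = 85513.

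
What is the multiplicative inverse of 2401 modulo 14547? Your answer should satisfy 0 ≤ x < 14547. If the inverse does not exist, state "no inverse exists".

gcd(14547, 2401) by repeated division:
14547 = 6×2401 + 141
2401 = 17×141 + 4
141 = 35×4 + 1
4 = 4×1 + 0
The gcd is 1. Working backward:
1 = 141 − 35·4
1 = −35·2401 + 596·141
1 = 596·14547 − 3611·2401
Thus 2401·(-3611) ≡ 1 (mod 14547); reducing, -3611 mod 14547 = 10936.

10936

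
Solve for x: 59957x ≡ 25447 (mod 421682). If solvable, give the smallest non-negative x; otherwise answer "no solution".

310377

First find gcd(59957, 421682):
421682 = 7·59957 + 1983
59957 = 30·1983 + 467
1983 = 4·467 + 115
467 = 4·115 + 7
115 = 16·7 + 3
7 = 2·3 + 1
3 = 3·1 + 0
gcd = 1, so a unique solution mod 421682 exists.
Back-substitute for the Bézout coefficients:
1 = 7 − 2·3
1 = −2·115 + 33·7
1 = 33·467 − 134·115
1 = −134·1983 + 569·467
1 = 569·59957 − 17204·1983
1 = −17204·421682 + 120997·59957
So 59957·(120997) ≡ 1 (mod 421682), giving 59957⁻¹ ≡ 120997.
x ≡ 59957⁻¹·25447 ≡ 120997·25447 ≡ 310377 (mod 421682).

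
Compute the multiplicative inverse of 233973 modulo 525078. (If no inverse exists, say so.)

no inverse exists

Compute gcd(233973, 525078):
525078 = 2*233973 + 57132
233973 = 4*57132 + 5445
57132 = 10*5445 + 2682
5445 = 2*2682 + 81
2682 = 33*81 + 9
81 = 9*9 + 0
The gcd is 9, not 1, hence no inverse exists.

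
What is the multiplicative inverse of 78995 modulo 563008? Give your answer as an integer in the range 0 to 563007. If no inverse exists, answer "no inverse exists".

Apply the Euclidean algorithm to 563008 and 78995:
563008 = 7*78995 + 10043
78995 = 7*10043 + 8694
10043 = 1*8694 + 1349
8694 = 6*1349 + 600
1349 = 2*600 + 149
600 = 4*149 + 4
149 = 37*4 + 1
4 = 4*1 + 0
The gcd is 1. Working backward:
1 = 149 − 37·4
1 = −37·600 + 149·149
1 = 149·1349 − 335·600
1 = −335·8694 + 2159·1349
1 = 2159·10043 − 2494·8694
1 = −2494·78995 + 19617·10043
1 = 19617·563008 − 139813·78995
Hence 78995⁻¹ ≡ -139813 ≡ 423195 (mod 563008).

423195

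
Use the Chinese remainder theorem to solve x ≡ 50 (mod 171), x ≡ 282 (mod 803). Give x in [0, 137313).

Write x = 50 + 171·k. Then 171·k ≡ 282 − 50 ≡ 232 (mod 803).
Need 171⁻¹ mod 803. Extended Euclid on (803, 171):
803 = 4*171 + 119
171 = 1*119 + 52
119 = 2*52 + 15
52 = 3*15 + 7
15 = 2*7 + 1
7 = 7*1 + 0
Back-substitute:
1 = 15 − 2·7
1 = −2·52 + 7·15
1 = 7·119 − 16·52
1 = −16·171 + 23·119
1 = 23·803 − 108·171
171⁻¹ ≡ 695 (mod 803), so k ≡ 695·232 ≡ 640 (mod 803).
x = 50 + 171·640 = 109490.

109490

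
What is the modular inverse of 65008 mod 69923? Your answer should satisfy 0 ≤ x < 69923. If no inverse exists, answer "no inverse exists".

Run Euclid on (69923, 65008):
69923 = 1*65008 + 4915
65008 = 13*4915 + 1113
4915 = 4*1113 + 463
1113 = 2*463 + 187
463 = 2*187 + 89
187 = 2*89 + 9
89 = 9*9 + 8
9 = 1*8 + 1
8 = 8*1 + 0
Since gcd(65008, 69923) = 1, back-substitute to write 1 as a combination:
1 = 9 − 8
1 = −89 + 10·9
1 = 10·187 − 21·89
1 = −21·463 + 52·187
1 = 52·1113 − 125·463
1 = −125·4915 + 552·1113
1 = 552·65008 − 7301·4915
1 = −7301·69923 + 7853·65008
So 65008·7853 ≡ 1 (mod 69923).

7853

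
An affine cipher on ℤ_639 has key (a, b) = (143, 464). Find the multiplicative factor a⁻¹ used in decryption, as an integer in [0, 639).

Extended Euclidean algorithm:
639 = 4×143 + 67
143 = 2×67 + 9
67 = 7×9 + 4
9 = 2×4 + 1
4 = 4×1 + 0
gcd = 1, so the inverse exists. Back-substitute:
1 = 9 − 2·4
1 = −2·67 + 15·9
1 = 15·143 − 32·67
1 = −32·639 + 143·143
So 143·143 ≡ 1 (mod 639).

143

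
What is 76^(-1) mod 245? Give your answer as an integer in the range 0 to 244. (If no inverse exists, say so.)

216

Apply the Euclidean algorithm to 245 and 76:
245 = 3*76 + 17
76 = 4*17 + 8
17 = 2*8 + 1
8 = 8*1 + 0
gcd = 1, so the inverse exists. Back-substitute:
1 = 17 − 2·8
1 = −2·76 + 9·17
1 = 9·245 − 29·76
So 76·(-29) ≡ 1 (mod 245), and -29 ≡ 216 (mod 245).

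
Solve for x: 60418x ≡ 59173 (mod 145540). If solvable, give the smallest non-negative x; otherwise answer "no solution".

no solution

gcd(60418, 145540):
145540 = 2·60418 + 24704
60418 = 2·24704 + 11010
24704 = 2·11010 + 2684
11010 = 4·2684 + 274
2684 = 9·274 + 218
274 = 1·218 + 56
218 = 3·56 + 50
56 = 1·50 + 6
50 = 8·6 + 2
6 = 3·2 + 0
gcd = 2, but 2 ∤ 59173, so the congruence has no solution.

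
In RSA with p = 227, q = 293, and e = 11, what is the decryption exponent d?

41995

φ(n) = (p−1)(q−1) = 226·292 = 65992.
Need d with 11·d ≡ 1 (mod 65992). Apply the extended Euclidean algorithm:
65992 = 5999·11 + 3
11 = 3·3 + 2
3 = 1·2 + 1
2 = 2·1 + 0
Back-substitute:
1 = 3 − 2
1 = −11 + 4·3
1 = 4·65992 − 23997·11
So 11·(-23997) ≡ 1 (mod 65992), hence d ≡ -23997 ≡ 41995 (mod 65992).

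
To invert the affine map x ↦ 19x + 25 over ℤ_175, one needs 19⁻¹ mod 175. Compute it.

Apply the Euclidean algorithm to 175 and 19:
175 = 9×19 + 4
19 = 4×4 + 3
4 = 1×3 + 1
3 = 3×1 + 0
gcd = 1, so the inverse exists. Back-substitute:
1 = 4 − 3
1 = −19 + 5·4
1 = 5·175 − 46·19
So 19·(-46) ≡ 1 (mod 175), and -46 ≡ 129 (mod 175).

129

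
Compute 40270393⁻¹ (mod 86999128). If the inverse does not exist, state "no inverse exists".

gcd(86999128, 40270393) by repeated division:
86999128 = 2·40270393 + 6458342
40270393 = 6·6458342 + 1520341
6458342 = 4·1520341 + 376978
1520341 = 4·376978 + 12429
376978 = 30·12429 + 4108
12429 = 3·4108 + 105
4108 = 39·105 + 13
105 = 8·13 + 1
13 = 13·1 + 0
gcd = 1, so the inverse exists. Back-substitute:
1 = 105 − 8·13
1 = −8·4108 + 313·105
1 = 313·12429 − 947·4108
1 = −947·376978 + 28723·12429
1 = 28723·1520341 − 115839·376978
1 = −115839·6458342 + 492079·1520341
1 = 492079·40270393 − 3068313·6458342
1 = −3068313·86999128 + 6628705·40270393
So 40270393·6628705 ≡ 1 (mod 86999128).

6628705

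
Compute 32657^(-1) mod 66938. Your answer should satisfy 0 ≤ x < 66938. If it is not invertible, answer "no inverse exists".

Extended Euclidean algorithm:
66938 = 2×32657 + 1624
32657 = 20×1624 + 177
1624 = 9×177 + 31
177 = 5×31 + 22
31 = 1×22 + 9
22 = 2×9 + 4
9 = 2×4 + 1
4 = 4×1 + 0
Since gcd(32657, 66938) = 1, back-substitute to write 1 as a combination:
1 = 9 − 2·4
1 = −2·22 + 5·9
1 = 5·31 − 7·22
1 = −7·177 + 40·31
1 = 40·1624 − 367·177
1 = −367·32657 + 7380·1624
1 = 7380·66938 − 15127·32657
So 32657·(-15127) ≡ 1 (mod 66938), and -15127 ≡ 51811 (mod 66938).

51811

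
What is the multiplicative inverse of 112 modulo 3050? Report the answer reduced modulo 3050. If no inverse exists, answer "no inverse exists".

no inverse exists

Compute gcd(112, 3050):
3050 = 27×112 + 26
112 = 4×26 + 8
26 = 3×8 + 2
8 = 4×2 + 0
gcd(112, 3050) = 2 ≠ 1, so 112 has no multiplicative inverse modulo 3050.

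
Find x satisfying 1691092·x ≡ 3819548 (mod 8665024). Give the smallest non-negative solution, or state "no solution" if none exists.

First find gcd(1691092, 8665024):
8665024 = 5×1691092 + 209564
1691092 = 8×209564 + 14580
209564 = 14×14580 + 5444
14580 = 2×5444 + 3692
5444 = 1×3692 + 1752
3692 = 2×1752 + 188
1752 = 9×188 + 60
188 = 3×60 + 8
60 = 7×8 + 4
8 = 2×4 + 0
gcd = 4 and 4 | 3819548, so solutions exist. Divide through by 4: 422773x ≡ 954887 (mod 2166256).
Now find 422773⁻¹ mod 2166256:
2166256 = 5×422773 + 52391
422773 = 8×52391 + 3645
52391 = 14×3645 + 1361
3645 = 2×1361 + 923
1361 = 1×923 + 438
923 = 2×438 + 47
438 = 9×47 + 15
47 = 3×15 + 2
15 = 7×2 + 1
2 = 2×1 + 0
Back-substitute:
1 = 15 − 7·2
1 = −7·47 + 22·15
1 = 22·438 − 205·47
1 = −205·923 + 432·438
1 = 432·1361 − 637·923
1 = −637·3645 + 1706·1361
1 = 1706·52391 − 24521·3645
1 = −24521·422773 + 197874·52391
1 = 197874·2166256 − 1013891·422773
So 422773·(-1013891) ≡ 1 (mod 2166256), i.e. 422773⁻¹ ≡ 1152365.
Then x ≡ 1152365·954887 ≡ 461227 (mod 2166256); the smallest non-negative solution is x = 461227.

461227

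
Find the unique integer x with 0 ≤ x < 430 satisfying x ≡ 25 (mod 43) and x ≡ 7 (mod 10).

197

Write x = 25 + 43·k. Then 43·k ≡ 7 − 25 ≡ 2 (mod 10).
Need 43⁻¹ mod 10. Extended Euclid on (10, 3):
10 = 3×3 + 1
3 = 3×1 + 0
Back-substitute:
1 = 10 − 3·3
43⁻¹ ≡ 7 (mod 10), so k ≡ 7·2 ≡ 4 (mod 10).
x = 25 + 43·4 = 197.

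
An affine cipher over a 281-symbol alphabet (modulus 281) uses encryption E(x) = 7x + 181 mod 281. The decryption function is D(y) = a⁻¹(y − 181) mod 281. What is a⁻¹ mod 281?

241

Run Euclid on (281, 7):
281 = 40*7 + 1
7 = 7*1 + 0
The gcd is 1. Working backward:
1 = 281 − 40·7
Thus 7·(-40) ≡ 1 (mod 281); reducing, -40 mod 281 = 241.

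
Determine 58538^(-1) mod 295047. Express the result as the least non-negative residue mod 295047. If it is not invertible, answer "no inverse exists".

Apply the Euclidean algorithm to 295047 and 58538:
295047 = 5·58538 + 2357
58538 = 24·2357 + 1970
2357 = 1·1970 + 387
1970 = 5·387 + 35
387 = 11·35 + 2
35 = 17·2 + 1
2 = 2·1 + 0
The gcd is 1. Working backward:
1 = 35 − 17·2
1 = −17·387 + 188·35
1 = 188·1970 − 957·387
1 = −957·2357 + 1145·1970
1 = 1145·58538 − 28437·2357
1 = −28437·295047 + 143330·58538
So 58538·143330 ≡ 1 (mod 295047).

143330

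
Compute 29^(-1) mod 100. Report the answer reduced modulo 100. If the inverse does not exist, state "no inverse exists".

Apply the Euclidean algorithm to 100 and 29:
100 = 3*29 + 13
29 = 2*13 + 3
13 = 4*3 + 1
3 = 3*1 + 0
The gcd is 1. Working backward:
1 = 13 − 4·3
1 = −4·29 + 9·13
1 = 9·100 − 31·29
Thus 29·(-31) ≡ 1 (mod 100); reducing, -31 mod 100 = 69.

69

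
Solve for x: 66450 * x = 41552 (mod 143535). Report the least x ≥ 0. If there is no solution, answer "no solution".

gcd(66450, 143535):
143535 = 2×66450 + 10635
66450 = 6×10635 + 2640
10635 = 4×2640 + 75
2640 = 35×75 + 15
75 = 5×15 + 0
gcd = 15, but 15 ∤ 41552, so the congruence has no solution.

no solution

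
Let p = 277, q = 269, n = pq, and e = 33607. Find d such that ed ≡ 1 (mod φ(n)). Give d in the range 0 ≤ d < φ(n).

28135

φ(n) = (p−1)(q−1) = 276·268 = 73968.
Need d with 33607·d ≡ 1 (mod 73968). Apply the extended Euclidean algorithm:
73968 = 2*33607 + 6754
33607 = 4*6754 + 6591
6754 = 1*6591 + 163
6591 = 40*163 + 71
163 = 2*71 + 21
71 = 3*21 + 8
21 = 2*8 + 5
8 = 1*5 + 3
5 = 1*3 + 2
3 = 1*2 + 1
2 = 2*1 + 0
Back-substitute:
1 = 3 − 2
1 = −5 + 2·3
1 = 2·8 − 3·5
1 = −3·21 + 8·8
1 = 8·71 − 27·21
1 = −27·163 + 62·71
1 = 62·6591 − 2507·163
1 = −2507·6754 + 2569·6591
1 = 2569·33607 − 12783·6754
1 = −12783·73968 + 28135·33607
So 33607·28135 ≡ 1 (mod 73968), hence d = 28135.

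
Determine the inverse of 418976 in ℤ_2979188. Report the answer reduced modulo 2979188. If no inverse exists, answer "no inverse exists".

no inverse exists

Compute gcd(418976, 2979188):
2979188 = 7*418976 + 46356
418976 = 9*46356 + 1772
46356 = 26*1772 + 284
1772 = 6*284 + 68
284 = 4*68 + 12
68 = 5*12 + 8
12 = 1*8 + 4
8 = 2*4 + 0
gcd(418976, 2979188) = 4 ≠ 1, so 418976 has no multiplicative inverse modulo 2979188.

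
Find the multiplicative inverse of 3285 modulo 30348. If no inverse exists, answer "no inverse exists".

Compute gcd(3285, 30348):
30348 = 9*3285 + 783
3285 = 4*783 + 153
783 = 5*153 + 18
153 = 8*18 + 9
18 = 2*9 + 0
gcd(3285, 30348) = 9 ≠ 1, so 3285 has no multiplicative inverse modulo 30348.

no inverse exists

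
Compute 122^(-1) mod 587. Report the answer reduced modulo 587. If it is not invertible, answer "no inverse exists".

Extended Euclidean algorithm:
587 = 4*122 + 99
122 = 1*99 + 23
99 = 4*23 + 7
23 = 3*7 + 2
7 = 3*2 + 1
2 = 2*1 + 0
gcd = 1, so the inverse exists. Back-substitute:
1 = 7 − 3·2
1 = −3·23 + 10·7
1 = 10·99 − 43·23
1 = −43·122 + 53·99
1 = 53·587 − 255·122
So 122·(-255) ≡ 1 (mod 587), and -255 ≡ 332 (mod 587).

332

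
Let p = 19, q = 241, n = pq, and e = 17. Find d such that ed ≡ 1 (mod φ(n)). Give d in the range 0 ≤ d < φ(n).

2033

φ(n) = (p−1)(q−1) = 18·240 = 4320.
Need d with 17·d ≡ 1 (mod 4320). Apply the extended Euclidean algorithm:
4320 = 254·17 + 2
17 = 8·2 + 1
2 = 2·1 + 0
Back-substitute:
1 = 17 − 8·2
1 = −8·4320 + 2033·17
So 17·2033 ≡ 1 (mod 4320), hence d = 2033.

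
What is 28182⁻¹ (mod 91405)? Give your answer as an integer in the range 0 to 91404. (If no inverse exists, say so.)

47908

Run Euclid on (91405, 28182):
91405 = 3·28182 + 6859
28182 = 4·6859 + 746
6859 = 9·746 + 145
746 = 5·145 + 21
145 = 6·21 + 19
21 = 1·19 + 2
19 = 9·2 + 1
2 = 2·1 + 0
gcd = 1, so the inverse exists. Back-substitute:
1 = 19 − 9·2
1 = −9·21 + 10·19
1 = 10·145 − 69·21
1 = −69·746 + 355·145
1 = 355·6859 − 3264·746
1 = −3264·28182 + 13411·6859
1 = 13411·91405 − 43497·28182
Hence 28182⁻¹ ≡ -43497 ≡ 47908 (mod 91405).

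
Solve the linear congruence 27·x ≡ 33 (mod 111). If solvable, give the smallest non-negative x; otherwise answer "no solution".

First find gcd(27, 111):
111 = 4·27 + 3
27 = 9·3 + 0
gcd = 3 and 3 | 33, so solutions exist. Divide through by 3: 9x ≡ 11 (mod 37).
Now find 9⁻¹ mod 37:
37 = 4×9 + 1
9 = 9×1 + 0
Back-substitute:
1 = 37 − 4·9
So 9·(-4) ≡ 1 (mod 37), i.e. 9⁻¹ ≡ 33.
Then x ≡ 33·11 ≡ 30 (mod 37); the smallest non-negative solution is x = 30.

30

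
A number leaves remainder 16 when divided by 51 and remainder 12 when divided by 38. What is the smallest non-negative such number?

1342

Write x = 16 + 51·k. Then 51·k ≡ 12 − 16 ≡ 34 (mod 38).
Need 51⁻¹ mod 38. Extended Euclid on (38, 13):
38 = 2×13 + 12
13 = 1×12 + 1
12 = 12×1 + 0
Back-substitute:
1 = 13 − 12
1 = −38 + 3·13
51⁻¹ ≡ 3 (mod 38), so k ≡ 3·34 ≡ 26 (mod 38).
x = 16 + 51·26 = 1342.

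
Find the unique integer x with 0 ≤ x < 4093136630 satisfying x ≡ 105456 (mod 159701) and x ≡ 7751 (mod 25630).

3769847561

Write x = 105456 + 159701·k. Then 159701·k ≡ 7751 − 105456 ≡ 4815 (mod 25630).
Need 159701⁻¹ mod 25630. Extended Euclid on (25630, 5921):
25630 = 4×5921 + 1946
5921 = 3×1946 + 83
1946 = 23×83 + 37
83 = 2×37 + 9
37 = 4×9 + 1
9 = 9×1 + 0
Back-substitute:
1 = 37 − 4·9
1 = −4·83 + 9·37
1 = 9·1946 − 211·83
1 = −211·5921 + 642·1946
1 = 642·25630 − 2779·5921
159701⁻¹ ≡ 22851 (mod 25630), so k ≡ 22851·4815 ≡ 23605 (mod 25630).
x = 105456 + 159701·23605 = 3769847561.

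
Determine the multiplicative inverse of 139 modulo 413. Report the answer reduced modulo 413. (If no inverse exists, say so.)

Run Euclid on (413, 139):
413 = 2×139 + 135
139 = 1×135 + 4
135 = 33×4 + 3
4 = 1×3 + 1
3 = 3×1 + 0
The gcd is 1. Working backward:
1 = 4 − 3
1 = −135 + 34·4
1 = 34·139 − 35·135
1 = −35·413 + 104·139
So 139·104 ≡ 1 (mod 413).

104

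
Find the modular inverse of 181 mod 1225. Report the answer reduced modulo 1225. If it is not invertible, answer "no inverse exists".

gcd(1225, 181) by repeated division:
1225 = 6*181 + 139
181 = 1*139 + 42
139 = 3*42 + 13
42 = 3*13 + 3
13 = 4*3 + 1
3 = 3*1 + 0
The gcd is 1. Working backward:
1 = 13 − 4·3
1 = −4·42 + 13·13
1 = 13·139 − 43·42
1 = −43·181 + 56·139
1 = 56·1225 − 379·181
Thus 181·(-379) ≡ 1 (mod 1225); reducing, -379 mod 1225 = 846.

846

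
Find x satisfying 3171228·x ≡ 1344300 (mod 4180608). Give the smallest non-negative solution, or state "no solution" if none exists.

135517

First find gcd(3171228, 4180608):
4180608 = 1*3171228 + 1009380
3171228 = 3*1009380 + 143088
1009380 = 7*143088 + 7764
143088 = 18*7764 + 3336
7764 = 2*3336 + 1092
3336 = 3*1092 + 60
1092 = 18*60 + 12
60 = 5*12 + 0
gcd = 12 and 12 | 1344300, so solutions exist. Divide through by 12: 264269x ≡ 112025 (mod 348384).
Now find 264269⁻¹ mod 348384:
348384 = 1×264269 + 84115
264269 = 3×84115 + 11924
84115 = 7×11924 + 647
11924 = 18×647 + 278
647 = 2×278 + 91
278 = 3×91 + 5
91 = 18×5 + 1
5 = 5×1 + 0
Back-substitute:
1 = 91 − 18·5
1 = −18·278 + 55·91
1 = 55·647 − 128·278
1 = −128·11924 + 2359·647
1 = 2359·84115 − 16641·11924
1 = −16641·264269 + 52282·84115
1 = 52282·348384 − 68923·264269
So 264269·(-68923) ≡ 1 (mod 348384), i.e. 264269⁻¹ ≡ 279461.
Then x ≡ 279461·112025 ≡ 135517 (mod 348384); the smallest non-negative solution is x = 135517.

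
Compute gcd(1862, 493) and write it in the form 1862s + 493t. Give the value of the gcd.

Apply Euclid's algorithm to 1862 and 493:
1862 = 3·493 + 383
493 = 1·383 + 110
383 = 3·110 + 53
110 = 2·53 + 4
53 = 13·4 + 1
4 = 4·1 + 0
gcd(1862, 493) = 1.
Express as a combination:
1 = 53 − 13·4
1 = −13·110 + 27·53
1 = 27·383 − 94·110
1 = −94·493 + 121·383
1 = 121·1862 − 457·493
So 1 = (121)·1862 + (-457)·493.

1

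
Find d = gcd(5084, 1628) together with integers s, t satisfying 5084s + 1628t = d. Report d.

Apply Euclid's algorithm to 5084 and 1628:
5084 = 3×1628 + 200
1628 = 8×200 + 28
200 = 7×28 + 4
28 = 7×4 + 0
gcd(5084, 1628) = 4.
Back-substituting:
4 = 200 − 7·28
4 = −7·1628 + 57·200
4 = 57·5084 − 178·1628
So 4 = (57)·5084 + (-178)·1628.

4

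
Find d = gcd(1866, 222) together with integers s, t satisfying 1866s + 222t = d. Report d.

Repeated division:
1866 = 8·222 + 90
222 = 2·90 + 42
90 = 2·42 + 6
42 = 7·6 + 0
gcd(1866, 222) = 6.
Back-substituting:
6 = 90 − 2·42
6 = −2·222 + 5·90
6 = 5·1866 − 42·222
So 6 = (5)·1866 + (-42)·222.

6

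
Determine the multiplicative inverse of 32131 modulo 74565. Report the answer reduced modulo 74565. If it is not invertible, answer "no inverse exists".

Apply the Euclidean algorithm to 74565 and 32131:
74565 = 2·32131 + 10303
32131 = 3·10303 + 1222
10303 = 8·1222 + 527
1222 = 2·527 + 168
527 = 3·168 + 23
168 = 7·23 + 7
23 = 3·7 + 2
7 = 3·2 + 1
2 = 2·1 + 0
gcd = 1, so the inverse exists. Back-substitute:
1 = 7 − 3·2
1 = −3·23 + 10·7
1 = 10·168 − 73·23
1 = −73·527 + 229·168
1 = 229·1222 − 531·527
1 = −531·10303 + 4477·1222
1 = 4477·32131 − 13962·10303
1 = −13962·74565 + 32401·32131
So 32131·32401 ≡ 1 (mod 74565).

32401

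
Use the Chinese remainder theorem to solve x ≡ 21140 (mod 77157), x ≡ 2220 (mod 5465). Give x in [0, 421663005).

Write x = 21140 + 77157·k. Then 77157·k ≡ 2220 − 21140 ≡ 2940 (mod 5465).
Need 77157⁻¹ mod 5465. Extended Euclid on (5465, 647):
5465 = 8*647 + 289
647 = 2*289 + 69
289 = 4*69 + 13
69 = 5*13 + 4
13 = 3*4 + 1
4 = 4*1 + 0
Back-substitute:
1 = 13 − 3·4
1 = −3·69 + 16·13
1 = 16·289 − 67·69
1 = −67·647 + 150·289
1 = 150·5465 − 1267·647
77157⁻¹ ≡ 4198 (mod 5465), so k ≡ 4198·2940 ≡ 2150 (mod 5465).
x = 21140 + 77157·2150 = 165908690.

165908690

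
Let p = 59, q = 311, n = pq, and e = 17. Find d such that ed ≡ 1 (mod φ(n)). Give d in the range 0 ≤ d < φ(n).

φ(n) = (p−1)(q−1) = 58·310 = 17980.
Need d with 17·d ≡ 1 (mod 17980). Apply the extended Euclidean algorithm:
17980 = 1057·17 + 11
17 = 1·11 + 6
11 = 1·6 + 5
6 = 1·5 + 1
5 = 5·1 + 0
Back-substitute:
1 = 6 − 5
1 = −11 + 2·6
1 = 2·17 − 3·11
1 = −3·17980 + 3173·17
So 17·3173 ≡ 1 (mod 17980), hence d = 3173.

3173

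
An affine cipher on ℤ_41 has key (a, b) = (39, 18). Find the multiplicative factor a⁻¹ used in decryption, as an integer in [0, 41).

Extended Euclidean algorithm:
41 = 1*39 + 2
39 = 19*2 + 1
2 = 2*1 + 0
Since gcd(39, 41) = 1, back-substitute to write 1 as a combination:
1 = 39 − 19·2
1 = −19·41 + 20·39
So 39·20 ≡ 1 (mod 41).

20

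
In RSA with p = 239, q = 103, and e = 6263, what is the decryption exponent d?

φ(n) = (p−1)(q−1) = 238·102 = 24276.
Need d with 6263·d ≡ 1 (mod 24276). Apply the extended Euclidean algorithm:
24276 = 3×6263 + 5487
6263 = 1×5487 + 776
5487 = 7×776 + 55
776 = 14×55 + 6
55 = 9×6 + 1
6 = 6×1 + 0
Back-substitute:
1 = 55 − 9·6
1 = −9·776 + 127·55
1 = 127·5487 − 898·776
1 = −898·6263 + 1025·5487
1 = 1025·24276 − 3973·6263
So 6263·(-3973) ≡ 1 (mod 24276), hence d ≡ -3973 ≡ 20303 (mod 24276).

20303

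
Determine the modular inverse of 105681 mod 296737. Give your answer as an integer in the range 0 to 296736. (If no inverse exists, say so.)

gcd(296737, 105681) by repeated division:
296737 = 2*105681 + 85375
105681 = 1*85375 + 20306
85375 = 4*20306 + 4151
20306 = 4*4151 + 3702
4151 = 1*3702 + 449
3702 = 8*449 + 110
449 = 4*110 + 9
110 = 12*9 + 2
9 = 4*2 + 1
2 = 2*1 + 0
The gcd is 1. Working backward:
1 = 9 − 4·2
1 = −4·110 + 49·9
1 = 49·449 − 200·110
1 = −200·3702 + 1649·449
1 = 1649·4151 − 1849·3702
1 = −1849·20306 + 9045·4151
1 = 9045·85375 − 38029·20306
1 = −38029·105681 + 47074·85375
1 = 47074·296737 − 132177·105681
So 105681·(-132177) ≡ 1 (mod 296737), and -132177 ≡ 164560 (mod 296737).

164560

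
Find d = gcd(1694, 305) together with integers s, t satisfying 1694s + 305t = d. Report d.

Euclidean algorithm:
1694 = 5·305 + 169
305 = 1·169 + 136
169 = 1·136 + 33
136 = 4·33 + 4
33 = 8·4 + 1
4 = 4·1 + 0
gcd(1694, 305) = 1.
Express as a combination:
1 = 33 − 8·4
1 = −8·136 + 33·33
1 = 33·169 − 41·136
1 = −41·305 + 74·169
1 = 74·1694 − 411·305
So 1 = (74)·1694 + (-411)·305.

1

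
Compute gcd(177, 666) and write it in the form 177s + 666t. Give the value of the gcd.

3

Repeated division:
666 = 3×177 + 135
177 = 1×135 + 42
135 = 3×42 + 9
42 = 4×9 + 6
9 = 1×6 + 3
6 = 2×3 + 0
gcd(177, 666) = 3.
Back-substituting:
3 = 9 − 6
3 = −42 + 5·9
3 = 5·135 − 16·42
3 = −16·177 + 21·135
3 = 21·666 − 79·177
So 3 = (21)·666 + (-79)·177.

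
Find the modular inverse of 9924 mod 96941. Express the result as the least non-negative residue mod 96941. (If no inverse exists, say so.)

2530

Apply the Euclidean algorithm to 96941 and 9924:
96941 = 9*9924 + 7625
9924 = 1*7625 + 2299
7625 = 3*2299 + 728
2299 = 3*728 + 115
728 = 6*115 + 38
115 = 3*38 + 1
38 = 38*1 + 0
gcd = 1, so the inverse exists. Back-substitute:
1 = 115 − 3·38
1 = −3·728 + 19·115
1 = 19·2299 − 60·728
1 = −60·7625 + 199·2299
1 = 199·9924 − 259·7625
1 = −259·96941 + 2530·9924
So 9924·2530 ≡ 1 (mod 96941).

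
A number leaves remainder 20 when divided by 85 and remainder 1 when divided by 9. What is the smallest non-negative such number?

Write x = 20 + 85·k. Then 85·k ≡ 1 − 20 ≡ 8 (mod 9).
Need 85⁻¹ mod 9. Extended Euclid on (9, 4):
9 = 2*4 + 1
4 = 4*1 + 0
Back-substitute:
1 = 9 − 2·4
85⁻¹ ≡ 7 (mod 9), so k ≡ 7·8 ≡ 2 (mod 9).
x = 20 + 85·2 = 190.

190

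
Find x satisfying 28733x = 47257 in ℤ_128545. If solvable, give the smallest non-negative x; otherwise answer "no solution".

First find gcd(28733, 128545):
128545 = 4*28733 + 13613
28733 = 2*13613 + 1507
13613 = 9*1507 + 50
1507 = 30*50 + 7
50 = 7*7 + 1
7 = 7*1 + 0
gcd = 1, so a unique solution mod 128545 exists.
Back-substitute for the Bézout coefficients:
1 = 50 − 7·7
1 = −7·1507 + 211·50
1 = 211·13613 − 1906·1507
1 = −1906·28733 + 4023·13613
1 = 4023·128545 − 17998·28733
So 28733·(-17998) ≡ 1 (mod 128545), giving 28733⁻¹ ≡ 110547.
x ≡ 28733⁻¹·47257 ≡ 110547·47257 ≡ 50779 (mod 128545).

50779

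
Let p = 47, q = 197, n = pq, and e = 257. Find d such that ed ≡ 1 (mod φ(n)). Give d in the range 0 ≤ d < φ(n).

7297

φ(n) = (p−1)(q−1) = 46·196 = 9016.
Need d with 257·d ≡ 1 (mod 9016). Apply the extended Euclidean algorithm:
9016 = 35·257 + 21
257 = 12·21 + 5
21 = 4·5 + 1
5 = 5·1 + 0
Back-substitute:
1 = 21 − 4·5
1 = −4·257 + 49·21
1 = 49·9016 − 1719·257
So 257·(-1719) ≡ 1 (mod 9016), hence d ≡ -1719 ≡ 7297 (mod 9016).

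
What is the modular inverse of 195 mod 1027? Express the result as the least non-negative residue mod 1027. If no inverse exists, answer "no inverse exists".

Compute gcd(195, 1027):
1027 = 5*195 + 52
195 = 3*52 + 39
52 = 1*39 + 13
39 = 3*13 + 0
The gcd is 13, not 1, hence no inverse exists.

no inverse exists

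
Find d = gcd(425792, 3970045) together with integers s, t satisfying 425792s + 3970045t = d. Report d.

1

Apply Euclid's algorithm to 3970045 and 425792:
3970045 = 9*425792 + 137917
425792 = 3*137917 + 12041
137917 = 11*12041 + 5466
12041 = 2*5466 + 1109
5466 = 4*1109 + 1030
1109 = 1*1030 + 79
1030 = 13*79 + 3
79 = 26*3 + 1
3 = 3*1 + 0
gcd(425792, 3970045) = 1.
Working backward:
1 = 79 − 26·3
1 = −26·1030 + 339·79
1 = 339·1109 − 365·1030
1 = −365·5466 + 1799·1109
1 = 1799·12041 − 3963·5466
1 = −3963·137917 + 45392·12041
1 = 45392·425792 − 140139·137917
1 = −140139·3970045 + 1306643·425792
So 1 = (-140139)·3970045 + (1306643)·425792.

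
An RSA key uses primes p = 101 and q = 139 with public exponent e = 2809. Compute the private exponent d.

5689

φ(n) = (p−1)(q−1) = 100·138 = 13800.
Need d with 2809·d ≡ 1 (mod 13800). Apply the extended Euclidean algorithm:
13800 = 4×2809 + 2564
2809 = 1×2564 + 245
2564 = 10×245 + 114
245 = 2×114 + 17
114 = 6×17 + 12
17 = 1×12 + 5
12 = 2×5 + 2
5 = 2×2 + 1
2 = 2×1 + 0
Back-substitute:
1 = 5 − 2·2
1 = −2·12 + 5·5
1 = 5·17 − 7·12
1 = −7·114 + 47·17
1 = 47·245 − 101·114
1 = −101·2564 + 1057·245
1 = 1057·2809 − 1158·2564
1 = −1158·13800 + 5689·2809
So 2809·5689 ≡ 1 (mod 13800), hence d = 5689.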